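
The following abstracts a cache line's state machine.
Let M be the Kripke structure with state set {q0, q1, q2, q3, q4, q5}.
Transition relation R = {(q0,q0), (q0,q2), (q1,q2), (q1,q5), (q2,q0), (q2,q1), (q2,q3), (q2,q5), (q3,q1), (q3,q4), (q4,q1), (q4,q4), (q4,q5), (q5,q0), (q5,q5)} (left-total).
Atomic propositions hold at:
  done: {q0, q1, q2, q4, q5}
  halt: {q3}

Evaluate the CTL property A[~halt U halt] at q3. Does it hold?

Sat(~halt) = {q0, q1, q2, q4, q5}
A[~halt U halt]: least fixpoint, start Z0 = Sat(halt) = {q3}, add states in Sat(~halt) with every successor in Z. Already a fixed point.
Sat(A[~halt U halt]) = {q3}
q3 ∈ Sat(A[~halt U halt]) = {q3}, so the formula holds at q3.

Yes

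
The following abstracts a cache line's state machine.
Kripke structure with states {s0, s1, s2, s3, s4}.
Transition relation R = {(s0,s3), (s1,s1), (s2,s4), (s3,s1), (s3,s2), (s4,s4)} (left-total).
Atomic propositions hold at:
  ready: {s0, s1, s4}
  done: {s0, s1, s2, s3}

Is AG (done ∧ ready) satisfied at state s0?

Sat(done ∧ ready) = {s0, s1}
AG (done ∧ ready): greatest fixpoint, start Z0 = {s0, s1}, keep only states in Sat with every successor in Z. Z1 = {s1}; fixed.
Sat(AG (done ∧ ready)) = {s1}
s0 ∉ Sat(AG (done ∧ ready)) = {s1}, so the formula does not hold at s0.

No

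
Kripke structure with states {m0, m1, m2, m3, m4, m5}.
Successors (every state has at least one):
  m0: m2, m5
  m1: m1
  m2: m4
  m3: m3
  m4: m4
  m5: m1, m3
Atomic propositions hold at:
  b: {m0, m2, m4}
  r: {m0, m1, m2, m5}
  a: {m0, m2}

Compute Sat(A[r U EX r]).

{m0, m1, m5}

Sat(EX r) = {s : some successor in {m0, m1, m2, m5}} = {m0, m1, m5}
A[r U EX r]: least fixpoint, start Z0 = Sat(EX r) = {m0, m1, m5}, add states in Sat(r) with every successor in Z. Already a fixed point.
Sat(A[r U EX r]) = {m0, m1, m5}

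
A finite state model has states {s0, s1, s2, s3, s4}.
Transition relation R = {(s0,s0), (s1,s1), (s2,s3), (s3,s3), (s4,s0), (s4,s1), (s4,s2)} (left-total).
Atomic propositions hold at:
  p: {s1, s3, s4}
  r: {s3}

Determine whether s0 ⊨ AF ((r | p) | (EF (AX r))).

Sat(r | p) = {s1, s3, s4}
Sat(AX r) = {s : every successor in {s3}} = {s2, s3}
EF (AX r): least fixpoint, start Z0 = {s2, s3}, add states with some successor in Z. Z1 = {s2, s3, s4}; fixed.
Sat(EF (AX r)) = {s2, s3, s4}
Sat((r | p) | (EF (AX r))) = {s1, s2, s3, s4}
AF ((r | p) | (EF (AX r))): least fixpoint, start Z0 = {s1, s2, s3, s4}, add states with every successor in Z. Already a fixed point.
Sat(AF ((r | p) | (EF (AX r)))) = {s1, s2, s3, s4}
s0 ∉ Sat(AF ((r | p) | (EF (AX r)))) = {s1, s2, s3, s4}, so the formula does not hold at s0.

No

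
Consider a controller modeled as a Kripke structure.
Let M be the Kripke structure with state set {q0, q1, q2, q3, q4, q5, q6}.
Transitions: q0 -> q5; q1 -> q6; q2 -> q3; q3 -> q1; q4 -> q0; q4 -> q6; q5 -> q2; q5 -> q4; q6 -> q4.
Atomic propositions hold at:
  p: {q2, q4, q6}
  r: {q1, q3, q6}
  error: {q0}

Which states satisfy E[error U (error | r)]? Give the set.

Sat(error | r) = {q0, q1, q3, q6}
E[error U (error | r)]: least fixpoint, start Z0 = Sat((error | r)) = {q0, q1, q3, q6}, add states in Sat(error) with some successor in Z. Already a fixed point.
Sat(E[error U (error | r)]) = {q0, q1, q3, q6}

{q0, q1, q3, q6}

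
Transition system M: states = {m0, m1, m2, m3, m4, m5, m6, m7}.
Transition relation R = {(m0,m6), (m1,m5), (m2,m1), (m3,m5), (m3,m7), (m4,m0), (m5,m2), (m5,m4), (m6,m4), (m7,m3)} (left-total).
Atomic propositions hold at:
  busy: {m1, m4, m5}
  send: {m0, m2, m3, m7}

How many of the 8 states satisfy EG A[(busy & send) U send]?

2

Sat(busy & send) = ∅
A[(busy & send) U send]: least fixpoint, start Z0 = Sat(send) = {m0, m2, m3, m7}, add states in Sat(busy & send) with every successor in Z. Already a fixed point.
Sat(A[(busy & send) U send]) = {m0, m2, m3, m7}
EG A[(busy & send) U send]: greatest fixpoint, start Z0 = {m0, m2, m3, m7}, keep only states in Sat with some successor in Z. Z1 = {m3, m7}; fixed.
Sat(EG A[(busy & send) U send]) = {m3, m7}
|Sat(EG A[(busy & send) U send])| = |{m3, m7}| = 2.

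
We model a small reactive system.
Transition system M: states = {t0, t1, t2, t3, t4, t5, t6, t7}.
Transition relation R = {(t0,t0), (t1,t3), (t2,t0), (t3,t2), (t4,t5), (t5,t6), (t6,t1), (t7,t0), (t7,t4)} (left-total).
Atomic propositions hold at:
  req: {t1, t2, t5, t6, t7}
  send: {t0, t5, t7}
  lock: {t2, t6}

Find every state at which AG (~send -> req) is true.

{t0, t2}

Sat(~send) = {t1, t2, t3, t4, t6}
Sat(~send -> req) = {t0, t1, t2, t5, t6, t7}
AG (~send -> req): greatest fixpoint, start Z0 = {t0, t1, t2, t5, t6, t7}, keep only states in Sat with every successor in Z. Z1 = {t0, t2, t5, t6}; Z2 = {t0, t2, t5}; Z3 = {t0, t2}; fixed.
Sat(AG (~send -> req)) = {t0, t2}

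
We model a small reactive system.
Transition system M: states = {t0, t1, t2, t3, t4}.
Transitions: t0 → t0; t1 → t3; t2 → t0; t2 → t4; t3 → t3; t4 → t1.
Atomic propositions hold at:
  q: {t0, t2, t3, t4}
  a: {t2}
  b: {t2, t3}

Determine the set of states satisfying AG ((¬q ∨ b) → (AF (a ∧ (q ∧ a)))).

Sat(¬q) = {t1}
Sat(¬q ∨ b) = {t1, t2, t3}
Sat(q ∧ a) = {t2}
Sat(a ∧ (q ∧ a)) = {t2}
AF (a ∧ (q ∧ a)): least fixpoint, start Z0 = {t2}, add states with every successor in Z. Already a fixed point.
Sat(AF (a ∧ (q ∧ a))) = {t2}
Sat((¬q ∨ b) → (AF (a ∧ (q ∧ a)))) = {t0, t2, t4}
AG ((¬q ∨ b) → (AF (a ∧ (q ∧ a)))): greatest fixpoint, start Z0 = {t0, t2, t4}, keep only states in Sat with every successor in Z. Z1 = {t0, t2}; Z2 = {t0}; fixed.
Sat(AG ((¬q ∨ b) → (AF (a ∧ (q ∧ a))))) = {t0}

{t0}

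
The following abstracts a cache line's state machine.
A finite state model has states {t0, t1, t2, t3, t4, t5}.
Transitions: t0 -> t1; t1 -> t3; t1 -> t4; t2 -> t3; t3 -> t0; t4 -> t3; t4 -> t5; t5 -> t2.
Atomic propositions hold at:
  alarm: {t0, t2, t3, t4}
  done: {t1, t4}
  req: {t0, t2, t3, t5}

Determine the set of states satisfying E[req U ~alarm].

Sat(~alarm) = {t1, t5}
E[req U ~alarm]: least fixpoint, start Z0 = Sat(~alarm) = {t1, t5}, add states in Sat(req) with some successor in Z. Z1 = {t0, t1, t5}; Z2 = {t0, t1, t3, t5}; Z3 = {t0, t1, t2, t3, t5}; fixed.
Sat(E[req U ~alarm]) = {t0, t1, t2, t3, t5}

{t0, t1, t2, t3, t5}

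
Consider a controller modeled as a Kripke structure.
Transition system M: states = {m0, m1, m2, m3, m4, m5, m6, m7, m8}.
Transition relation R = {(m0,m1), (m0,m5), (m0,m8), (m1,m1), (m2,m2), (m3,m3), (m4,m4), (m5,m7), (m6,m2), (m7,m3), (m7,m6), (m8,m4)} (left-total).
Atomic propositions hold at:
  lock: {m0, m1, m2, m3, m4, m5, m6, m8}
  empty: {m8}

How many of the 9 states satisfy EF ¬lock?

Sat(¬lock) = {m7}
EF ¬lock: least fixpoint, start Z0 = {m7}, add states with some successor in Z. Z1 = {m5, m7}; Z2 = {m0, m5, m7}; fixed.
Sat(EF ¬lock) = {m0, m5, m7}
|Sat(EF ¬lock)| = |{m0, m5, m7}| = 3.

3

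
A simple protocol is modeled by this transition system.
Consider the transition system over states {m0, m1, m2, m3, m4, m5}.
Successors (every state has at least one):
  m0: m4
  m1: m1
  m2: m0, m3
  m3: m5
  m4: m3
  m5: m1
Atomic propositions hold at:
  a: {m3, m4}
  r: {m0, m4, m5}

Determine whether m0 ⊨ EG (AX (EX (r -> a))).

No

Sat(r -> a) = {m1, m2, m3, m4}
Sat(EX (r -> a)) = {s : some successor in {m1, m2, m3, m4}} = {m0, m1, m2, m4, m5}
Sat(AX (EX (r -> a))) = {s : every successor in {m0, m1, m2, m4, m5}} = {m0, m1, m3, m5}
EG (AX (EX (r -> a))): greatest fixpoint, start Z0 = {m0, m1, m3, m5}, keep only states in Sat with some successor in Z. Z1 = {m1, m3, m5}; fixed.
Sat(EG (AX (EX (r -> a)))) = {m1, m3, m5}
m0 ∉ Sat(EG (AX (EX (r -> a)))) = {m1, m3, m5}, so the formula does not hold at m0.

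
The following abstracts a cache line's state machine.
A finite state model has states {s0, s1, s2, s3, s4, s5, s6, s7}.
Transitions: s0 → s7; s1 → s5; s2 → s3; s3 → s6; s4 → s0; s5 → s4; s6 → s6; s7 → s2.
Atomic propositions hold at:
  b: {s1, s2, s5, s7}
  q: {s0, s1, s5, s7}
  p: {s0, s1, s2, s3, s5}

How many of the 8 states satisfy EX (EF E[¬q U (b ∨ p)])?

Sat(¬q) = {s2, s3, s4, s6}
Sat(b ∨ p) = {s0, s1, s2, s3, s5, s7}
E[¬q U (b ∨ p)]: least fixpoint, start Z0 = Sat((b ∨ p)) = {s0, s1, s2, s3, s5, s7}, add states in Sat(¬q) with some successor in Z. Z1 = {s0, s1, s2, s3, s4, s5, s7}; fixed.
Sat(E[¬q U (b ∨ p)]) = {s0, s1, s2, s3, s4, s5, s7}
EF E[¬q U (b ∨ p)]: least fixpoint, start Z0 = {s0, s1, s2, s3, s4, s5, s7}, add states with some successor in Z. Already a fixed point.
Sat(EF E[¬q U (b ∨ p)]) = {s0, s1, s2, s3, s4, s5, s7}
Sat(EX (EF E[¬q U (b ∨ p)])) = {s : some successor in {s0, s1, s2, s3, s4, s5, s7}} = {s0, s1, s2, s4, s5, s7}
|Sat(EX (EF E[¬q U (b ∨ p)]))| = |{s0, s1, s2, s4, s5, s7}| = 6.

6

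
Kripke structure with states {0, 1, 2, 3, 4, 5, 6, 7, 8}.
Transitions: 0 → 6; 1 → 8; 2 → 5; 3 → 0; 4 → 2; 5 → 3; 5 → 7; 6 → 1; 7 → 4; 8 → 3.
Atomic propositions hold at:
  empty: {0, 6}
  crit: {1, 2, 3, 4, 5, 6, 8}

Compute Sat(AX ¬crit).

{3}

Sat(¬crit) = {0, 7}
Sat(AX ¬crit) = {s : every successor in {0, 7}} = {3}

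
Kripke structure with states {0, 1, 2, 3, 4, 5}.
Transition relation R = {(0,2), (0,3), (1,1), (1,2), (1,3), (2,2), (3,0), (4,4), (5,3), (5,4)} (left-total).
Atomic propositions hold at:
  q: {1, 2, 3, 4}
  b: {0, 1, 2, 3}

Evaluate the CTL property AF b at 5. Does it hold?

AF b: least fixpoint, start Z0 = {0, 1, 2, 3}, add states with every successor in Z. Already a fixed point.
Sat(AF b) = {0, 1, 2, 3}
5 ∉ Sat(AF b) = {0, 1, 2, 3}, so the formula does not hold at 5.

No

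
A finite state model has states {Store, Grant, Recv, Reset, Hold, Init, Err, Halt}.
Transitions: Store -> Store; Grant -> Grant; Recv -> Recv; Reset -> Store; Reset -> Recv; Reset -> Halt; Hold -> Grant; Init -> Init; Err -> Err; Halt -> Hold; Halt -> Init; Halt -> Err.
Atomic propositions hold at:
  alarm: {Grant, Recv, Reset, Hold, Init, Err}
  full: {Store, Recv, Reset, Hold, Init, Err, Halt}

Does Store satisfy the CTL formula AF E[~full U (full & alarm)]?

Sat(~full) = {Grant}
Sat(full & alarm) = {Recv, Reset, Hold, Init, Err}
E[~full U (full & alarm)]: least fixpoint, start Z0 = Sat((full & alarm)) = {Recv, Reset, Hold, Init, Err}, add states in Sat(~full) with some successor in Z. Already a fixed point.
Sat(E[~full U (full & alarm)]) = {Recv, Reset, Hold, Init, Err}
AF E[~full U (full & alarm)]: least fixpoint, start Z0 = {Recv, Reset, Hold, Init, Err}, add states with every successor in Z. Z1 = {Recv, Reset, Hold, Init, Err, Halt}; fixed.
Sat(AF E[~full U (full & alarm)]) = {Recv, Reset, Hold, Init, Err, Halt}
Store ∉ Sat(AF E[~full U (full & alarm)]) = {Recv, Reset, Hold, Init, Err, Halt}, so the formula does not hold at Store.

No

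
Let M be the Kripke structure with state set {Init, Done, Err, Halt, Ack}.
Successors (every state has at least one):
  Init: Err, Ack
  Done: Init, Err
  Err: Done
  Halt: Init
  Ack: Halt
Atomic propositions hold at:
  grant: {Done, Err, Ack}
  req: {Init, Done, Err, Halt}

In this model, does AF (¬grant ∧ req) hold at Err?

Sat(¬grant) = {Init, Halt}
Sat(¬grant ∧ req) = {Init, Halt}
AF (¬grant ∧ req): least fixpoint, start Z0 = {Init, Halt}, add states with every successor in Z. Z1 = {Init, Halt, Ack}; fixed.
Sat(AF (¬grant ∧ req)) = {Init, Halt, Ack}
Err ∉ Sat(AF (¬grant ∧ req)) = {Init, Halt, Ack}, so the formula does not hold at Err.

No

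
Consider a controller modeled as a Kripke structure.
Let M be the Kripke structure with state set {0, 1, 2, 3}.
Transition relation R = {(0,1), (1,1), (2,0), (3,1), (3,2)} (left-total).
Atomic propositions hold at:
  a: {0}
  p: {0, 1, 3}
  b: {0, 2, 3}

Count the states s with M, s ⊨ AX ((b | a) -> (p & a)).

3

Sat(b | a) = {0, 2, 3}
Sat(p & a) = {0}
Sat((b | a) -> (p & a)) = {0, 1}
Sat(AX ((b | a) -> (p & a))) = {s : every successor in {0, 1}} = {0, 1, 2}
|Sat(AX ((b | a) -> (p & a)))| = |{0, 1, 2}| = 3.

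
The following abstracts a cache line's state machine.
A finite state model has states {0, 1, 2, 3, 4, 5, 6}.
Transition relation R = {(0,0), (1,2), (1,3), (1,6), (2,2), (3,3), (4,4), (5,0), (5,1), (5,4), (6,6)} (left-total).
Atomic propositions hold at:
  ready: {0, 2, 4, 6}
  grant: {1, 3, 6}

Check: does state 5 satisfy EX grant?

Sat(EX grant) = {s : some successor in {1, 3, 6}} = {1, 3, 5, 6}
5 ∈ Sat(EX grant) = {1, 3, 5, 6}, so the formula holds at 5.

Yes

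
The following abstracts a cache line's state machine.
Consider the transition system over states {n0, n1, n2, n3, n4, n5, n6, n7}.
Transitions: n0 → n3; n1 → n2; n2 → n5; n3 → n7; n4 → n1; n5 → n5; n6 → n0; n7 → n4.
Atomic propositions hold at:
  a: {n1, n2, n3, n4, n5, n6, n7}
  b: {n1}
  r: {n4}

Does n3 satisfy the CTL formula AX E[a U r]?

E[a U r]: least fixpoint, start Z0 = Sat(r) = {n4}, add states in Sat(a) with some successor in Z. Z1 = {n4, n7}; Z2 = {n3, n4, n7}; fixed.
Sat(E[a U r]) = {n3, n4, n7}
Sat(AX E[a U r]) = {s : every successor in {n3, n4, n7}} = {n0, n3, n7}
n3 ∈ Sat(AX E[a U r]) = {n0, n3, n7}, so the formula holds at n3.

Yes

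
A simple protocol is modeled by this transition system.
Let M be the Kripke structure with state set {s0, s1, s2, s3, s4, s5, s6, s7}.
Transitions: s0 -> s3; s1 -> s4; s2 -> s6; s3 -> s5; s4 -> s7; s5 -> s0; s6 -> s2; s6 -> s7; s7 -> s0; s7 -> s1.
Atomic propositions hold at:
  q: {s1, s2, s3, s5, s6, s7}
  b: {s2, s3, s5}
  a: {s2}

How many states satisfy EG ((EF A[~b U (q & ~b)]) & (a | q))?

2

Sat(~b) = {s0, s1, s4, s6, s7}
Sat(q & ~b) = {s1, s6, s7}
A[~b U (q & ~b)]: least fixpoint, start Z0 = Sat((q & ~b)) = {s1, s6, s7}, add states in Sat(~b) with every successor in Z. Z1 = {s1, s4, s6, s7}; fixed.
Sat(A[~b U (q & ~b)]) = {s1, s4, s6, s7}
EF A[~b U (q & ~b)]: least fixpoint, start Z0 = {s1, s4, s6, s7}, add states with some successor in Z. Z1 = {s1, s2, s4, s6, s7}; fixed.
Sat(EF A[~b U (q & ~b)]) = {s1, s2, s4, s6, s7}
Sat(a | q) = {s1, s2, s3, s5, s6, s7}
Sat((EF A[~b U (q & ~b)]) & (a | q)) = {s1, s2, s6, s7}
EG ((EF A[~b U (q & ~b)]) & (a | q)): greatest fixpoint, start Z0 = {s1, s2, s6, s7}, keep only states in Sat with some successor in Z. Z1 = {s2, s6, s7}; Z2 = {s2, s6}; fixed.
Sat(EG ((EF A[~b U (q & ~b)]) & (a | q))) = {s2, s6}
|Sat(EG ((EF A[~b U (q & ~b)]) & (a | q)))| = |{s2, s6}| = 2.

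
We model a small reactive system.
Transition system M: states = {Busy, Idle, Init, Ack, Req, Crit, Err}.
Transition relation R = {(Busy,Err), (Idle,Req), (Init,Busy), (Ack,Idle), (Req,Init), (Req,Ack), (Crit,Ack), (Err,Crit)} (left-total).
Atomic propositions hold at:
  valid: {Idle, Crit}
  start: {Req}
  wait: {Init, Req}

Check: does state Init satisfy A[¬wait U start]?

Sat(¬wait) = {Busy, Idle, Ack, Crit, Err}
A[¬wait U start]: least fixpoint, start Z0 = Sat(start) = {Req}, add states in Sat(¬wait) with every successor in Z. Z1 = {Idle, Req}; Z2 = {Idle, Ack, Req}; Z3 = {Idle, Ack, Req, Crit}; Z4 = {Idle, Ack, Req, Crit, Err}; Z5 = {Busy, Idle, Ack, Req, Crit, Err}; fixed.
Sat(A[¬wait U start]) = {Busy, Idle, Ack, Req, Crit, Err}
Init ∉ Sat(A[¬wait U start]) = {Busy, Idle, Ack, Req, Crit, Err}, so the formula does not hold at Init.

No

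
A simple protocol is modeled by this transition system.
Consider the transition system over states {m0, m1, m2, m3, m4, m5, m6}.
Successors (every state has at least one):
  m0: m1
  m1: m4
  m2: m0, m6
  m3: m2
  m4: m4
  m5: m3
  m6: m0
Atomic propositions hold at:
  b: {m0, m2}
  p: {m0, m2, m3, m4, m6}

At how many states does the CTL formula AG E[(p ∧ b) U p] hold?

1

Sat(p ∧ b) = {m0, m2}
E[(p ∧ b) U p]: least fixpoint, start Z0 = Sat(p) = {m0, m2, m3, m4, m6}, add states in Sat(p ∧ b) with some successor in Z. Already a fixed point.
Sat(E[(p ∧ b) U p]) = {m0, m2, m3, m4, m6}
AG E[(p ∧ b) U p]: greatest fixpoint, start Z0 = {m0, m2, m3, m4, m6}, keep only states in Sat with every successor in Z. Z1 = {m2, m3, m4, m6}; Z2 = {m3, m4}; Z3 = {m4}; fixed.
Sat(AG E[(p ∧ b) U p]) = {m4}
|Sat(AG E[(p ∧ b) U p])| = |{m4}| = 1.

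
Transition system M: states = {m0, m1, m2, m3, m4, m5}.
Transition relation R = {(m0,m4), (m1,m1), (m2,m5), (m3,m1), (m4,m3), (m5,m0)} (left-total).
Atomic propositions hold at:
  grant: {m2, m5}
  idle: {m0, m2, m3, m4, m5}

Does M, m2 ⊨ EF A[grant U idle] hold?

A[grant U idle]: least fixpoint, start Z0 = Sat(idle) = {m0, m2, m3, m4, m5}, add states in Sat(grant) with every successor in Z. Already a fixed point.
Sat(A[grant U idle]) = {m0, m2, m3, m4, m5}
EF A[grant U idle]: least fixpoint, start Z0 = {m0, m2, m3, m4, m5}, add states with some successor in Z. Already a fixed point.
Sat(EF A[grant U idle]) = {m0, m2, m3, m4, m5}
m2 ∈ Sat(EF A[grant U idle]) = {m0, m2, m3, m4, m5}, so the formula holds at m2.

Yes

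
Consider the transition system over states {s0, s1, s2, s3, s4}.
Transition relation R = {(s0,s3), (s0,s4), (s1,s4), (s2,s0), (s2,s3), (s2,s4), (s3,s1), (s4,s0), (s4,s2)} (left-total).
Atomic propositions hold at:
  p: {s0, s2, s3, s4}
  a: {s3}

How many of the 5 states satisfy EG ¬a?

Sat(¬a) = {s0, s1, s2, s4}
EG ¬a: greatest fixpoint, start Z0 = {s0, s1, s2, s4}, keep only states in Sat with some successor in Z. Already a fixed point.
Sat(EG ¬a) = {s0, s1, s2, s4}
|Sat(EG ¬a)| = |{s0, s1, s2, s4}| = 4.

4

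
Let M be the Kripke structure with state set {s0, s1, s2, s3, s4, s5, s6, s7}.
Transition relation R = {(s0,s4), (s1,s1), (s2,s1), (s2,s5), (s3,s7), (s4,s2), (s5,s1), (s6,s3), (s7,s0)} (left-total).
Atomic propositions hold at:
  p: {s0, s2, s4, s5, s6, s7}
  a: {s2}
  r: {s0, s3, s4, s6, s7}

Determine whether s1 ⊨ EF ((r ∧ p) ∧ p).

No

Sat(r ∧ p) = {s0, s4, s6, s7}
Sat((r ∧ p) ∧ p) = {s0, s4, s6, s7}
EF ((r ∧ p) ∧ p): least fixpoint, start Z0 = {s0, s4, s6, s7}, add states with some successor in Z. Z1 = {s0, s3, s4, s6, s7}; fixed.
Sat(EF ((r ∧ p) ∧ p)) = {s0, s3, s4, s6, s7}
s1 ∉ Sat(EF ((r ∧ p) ∧ p)) = {s0, s3, s4, s6, s7}, so the formula does not hold at s1.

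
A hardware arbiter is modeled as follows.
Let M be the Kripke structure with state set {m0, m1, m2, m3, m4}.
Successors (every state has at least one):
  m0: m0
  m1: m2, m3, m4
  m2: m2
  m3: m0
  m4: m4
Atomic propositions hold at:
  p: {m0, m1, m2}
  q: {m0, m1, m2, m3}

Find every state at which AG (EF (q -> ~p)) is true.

{m4}

Sat(~p) = {m3, m4}
Sat(q -> ~p) = {m3, m4}
EF (q -> ~p): least fixpoint, start Z0 = {m3, m4}, add states with some successor in Z. Z1 = {m1, m3, m4}; fixed.
Sat(EF (q -> ~p)) = {m1, m3, m4}
AG (EF (q -> ~p)): greatest fixpoint, start Z0 = {m1, m3, m4}, keep only states in Sat with every successor in Z. Z1 = {m4}; fixed.
Sat(AG (EF (q -> ~p))) = {m4}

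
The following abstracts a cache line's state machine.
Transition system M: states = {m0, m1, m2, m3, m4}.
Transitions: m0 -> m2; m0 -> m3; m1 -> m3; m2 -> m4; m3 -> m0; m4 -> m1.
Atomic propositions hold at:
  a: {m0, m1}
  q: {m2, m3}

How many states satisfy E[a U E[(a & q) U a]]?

2

Sat(a & q) = ∅
E[(a & q) U a]: least fixpoint, start Z0 = Sat(a) = {m0, m1}, add states in Sat(a & q) with some successor in Z. Already a fixed point.
Sat(E[(a & q) U a]) = {m0, m1}
E[a U E[(a & q) U a]]: least fixpoint, start Z0 = Sat(E[(a & q) U a]) = {m0, m1}, add states in Sat(a) with some successor in Z. Already a fixed point.
Sat(E[a U E[(a & q) U a]]) = {m0, m1}
|Sat(E[a U E[(a & q) U a]])| = |{m0, m1}| = 2.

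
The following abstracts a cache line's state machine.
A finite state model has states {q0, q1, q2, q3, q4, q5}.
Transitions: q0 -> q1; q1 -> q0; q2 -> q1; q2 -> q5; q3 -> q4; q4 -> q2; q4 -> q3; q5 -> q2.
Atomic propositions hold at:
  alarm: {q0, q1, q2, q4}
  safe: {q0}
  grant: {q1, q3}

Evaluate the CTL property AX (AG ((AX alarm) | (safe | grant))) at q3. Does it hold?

Sat(AX alarm) = {s : every successor in {q0, q1, q2, q4}} = {q0, q1, q3, q5}
Sat(safe | grant) = {q0, q1, q3}
Sat((AX alarm) | (safe | grant)) = {q0, q1, q3, q5}
AG ((AX alarm) | (safe | grant)): greatest fixpoint, start Z0 = {q0, q1, q3, q5}, keep only states in Sat with every successor in Z. Z1 = {q0, q1}; fixed.
Sat(AG ((AX alarm) | (safe | grant))) = {q0, q1}
Sat(AX (AG ((AX alarm) | (safe | grant)))) = {s : every successor in {q0, q1}} = {q0, q1}
q3 ∉ Sat(AX (AG ((AX alarm) | (safe | grant)))) = {q0, q1}, so the formula does not hold at q3.

No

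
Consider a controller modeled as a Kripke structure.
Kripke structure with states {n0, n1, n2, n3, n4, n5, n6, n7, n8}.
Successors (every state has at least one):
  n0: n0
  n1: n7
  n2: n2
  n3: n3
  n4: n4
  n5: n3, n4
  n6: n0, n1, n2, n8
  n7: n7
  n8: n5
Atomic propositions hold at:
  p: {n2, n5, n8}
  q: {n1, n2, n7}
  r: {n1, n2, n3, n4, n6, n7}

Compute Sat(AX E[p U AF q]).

AF q: least fixpoint, start Z0 = {n1, n2, n7}, add states with every successor in Z. Already a fixed point.
Sat(AF q) = {n1, n2, n7}
E[p U AF q]: least fixpoint, start Z0 = Sat(AF q) = {n1, n2, n7}, add states in Sat(p) with some successor in Z. Already a fixed point.
Sat(E[p U AF q]) = {n1, n2, n7}
Sat(AX E[p U AF q]) = {s : every successor in {n1, n2, n7}} = {n1, n2, n7}

{n1, n2, n7}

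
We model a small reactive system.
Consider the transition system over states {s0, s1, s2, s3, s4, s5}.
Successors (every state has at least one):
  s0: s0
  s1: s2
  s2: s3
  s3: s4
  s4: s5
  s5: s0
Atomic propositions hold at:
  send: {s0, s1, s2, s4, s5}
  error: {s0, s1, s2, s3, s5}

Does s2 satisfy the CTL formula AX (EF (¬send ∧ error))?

Yes

Sat(¬send) = {s3}
Sat(¬send ∧ error) = {s3}
EF (¬send ∧ error): least fixpoint, start Z0 = {s3}, add states with some successor in Z. Z1 = {s2, s3}; Z2 = {s1, s2, s3}; fixed.
Sat(EF (¬send ∧ error)) = {s1, s2, s3}
Sat(AX (EF (¬send ∧ error))) = {s : every successor in {s1, s2, s3}} = {s1, s2}
s2 ∈ Sat(AX (EF (¬send ∧ error))) = {s1, s2}, so the formula holds at s2.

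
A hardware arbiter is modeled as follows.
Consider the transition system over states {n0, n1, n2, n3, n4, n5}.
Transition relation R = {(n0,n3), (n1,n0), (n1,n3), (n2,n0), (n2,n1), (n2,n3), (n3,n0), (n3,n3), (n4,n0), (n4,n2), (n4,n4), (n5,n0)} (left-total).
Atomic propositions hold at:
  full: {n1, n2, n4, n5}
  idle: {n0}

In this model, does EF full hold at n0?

No

EF full: least fixpoint, start Z0 = {n1, n2, n4, n5}, add states with some successor in Z. Already a fixed point.
Sat(EF full) = {n1, n2, n4, n5}
n0 ∉ Sat(EF full) = {n1, n2, n4, n5}, so the formula does not hold at n0.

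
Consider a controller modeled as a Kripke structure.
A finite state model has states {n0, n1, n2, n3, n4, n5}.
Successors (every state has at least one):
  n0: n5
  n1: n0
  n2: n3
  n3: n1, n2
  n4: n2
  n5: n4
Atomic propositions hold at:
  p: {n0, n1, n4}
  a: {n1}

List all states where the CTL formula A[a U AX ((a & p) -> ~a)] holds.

Sat(a & p) = {n1}
Sat(~a) = {n0, n2, n3, n4, n5}
Sat((a & p) -> ~a) = {n0, n2, n3, n4, n5}
Sat(AX ((a & p) -> ~a)) = {s : every successor in {n0, n2, n3, n4, n5}} = {n0, n1, n2, n4, n5}
A[a U AX ((a & p) -> ~a)]: least fixpoint, start Z0 = Sat(AX ((a & p) -> ~a)) = {n0, n1, n2, n4, n5}, add states in Sat(a) with every successor in Z. Already a fixed point.
Sat(A[a U AX ((a & p) -> ~a)]) = {n0, n1, n2, n4, n5}

{n0, n1, n2, n4, n5}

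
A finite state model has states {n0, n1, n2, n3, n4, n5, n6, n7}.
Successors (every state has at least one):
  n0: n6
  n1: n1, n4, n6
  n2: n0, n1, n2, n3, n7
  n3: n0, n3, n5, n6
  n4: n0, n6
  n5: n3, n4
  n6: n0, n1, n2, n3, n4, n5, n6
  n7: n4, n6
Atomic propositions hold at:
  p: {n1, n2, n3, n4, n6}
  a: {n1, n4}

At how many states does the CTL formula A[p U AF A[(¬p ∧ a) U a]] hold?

Sat(¬p) = {n0, n5, n7}
Sat(¬p ∧ a) = ∅
A[(¬p ∧ a) U a]: least fixpoint, start Z0 = Sat(a) = {n1, n4}, add states in Sat(¬p ∧ a) with every successor in Z. Already a fixed point.
Sat(A[(¬p ∧ a) U a]) = {n1, n4}
AF A[(¬p ∧ a) U a]: least fixpoint, start Z0 = {n1, n4}, add states with every successor in Z. Already a fixed point.
Sat(AF A[(¬p ∧ a) U a]) = {n1, n4}
A[p U AF A[(¬p ∧ a) U a]]: least fixpoint, start Z0 = Sat(AF A[(¬p ∧ a) U a]) = {n1, n4}, add states in Sat(p) with every successor in Z. Already a fixed point.
Sat(A[p U AF A[(¬p ∧ a) U a]]) = {n1, n4}
|Sat(A[p U AF A[(¬p ∧ a) U a]])| = |{n1, n4}| = 2.

2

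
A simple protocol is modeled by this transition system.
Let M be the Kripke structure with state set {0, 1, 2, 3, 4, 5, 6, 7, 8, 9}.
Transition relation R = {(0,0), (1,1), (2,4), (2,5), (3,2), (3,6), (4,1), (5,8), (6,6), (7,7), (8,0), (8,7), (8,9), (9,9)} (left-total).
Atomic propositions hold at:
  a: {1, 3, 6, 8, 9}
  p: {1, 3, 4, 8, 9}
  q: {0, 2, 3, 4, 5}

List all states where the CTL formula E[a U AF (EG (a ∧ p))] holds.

{1, 2, 3, 4, 5, 8, 9}

Sat(a ∧ p) = {1, 3, 8, 9}
EG (a ∧ p): greatest fixpoint, start Z0 = {1, 3, 8, 9}, keep only states in Sat with some successor in Z. Z1 = {1, 8, 9}; fixed.
Sat(EG (a ∧ p)) = {1, 8, 9}
AF (EG (a ∧ p)): least fixpoint, start Z0 = {1, 8, 9}, add states with every successor in Z. Z1 = {1, 4, 5, 8, 9}; Z2 = {1, 2, 4, 5, 8, 9}; fixed.
Sat(AF (EG (a ∧ p))) = {1, 2, 4, 5, 8, 9}
E[a U AF (EG (a ∧ p))]: least fixpoint, start Z0 = Sat(AF (EG (a ∧ p))) = {1, 2, 4, 5, 8, 9}, add states in Sat(a) with some successor in Z. Z1 = {1, 2, 3, 4, 5, 8, 9}; fixed.
Sat(E[a U AF (EG (a ∧ p))]) = {1, 2, 3, 4, 5, 8, 9}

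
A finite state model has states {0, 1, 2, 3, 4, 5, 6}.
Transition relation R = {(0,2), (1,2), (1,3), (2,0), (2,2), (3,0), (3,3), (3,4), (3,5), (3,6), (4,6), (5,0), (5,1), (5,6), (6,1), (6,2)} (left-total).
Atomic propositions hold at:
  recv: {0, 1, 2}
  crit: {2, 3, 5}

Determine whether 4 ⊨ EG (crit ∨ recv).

Sat(crit ∨ recv) = {0, 1, 2, 3, 5}
EG (crit ∨ recv): greatest fixpoint, start Z0 = {0, 1, 2, 3, 5}, keep only states in Sat with some successor in Z. Already a fixed point.
Sat(EG (crit ∨ recv)) = {0, 1, 2, 3, 5}
4 ∉ Sat(EG (crit ∨ recv)) = {0, 1, 2, 3, 5}, so the formula does not hold at 4.

No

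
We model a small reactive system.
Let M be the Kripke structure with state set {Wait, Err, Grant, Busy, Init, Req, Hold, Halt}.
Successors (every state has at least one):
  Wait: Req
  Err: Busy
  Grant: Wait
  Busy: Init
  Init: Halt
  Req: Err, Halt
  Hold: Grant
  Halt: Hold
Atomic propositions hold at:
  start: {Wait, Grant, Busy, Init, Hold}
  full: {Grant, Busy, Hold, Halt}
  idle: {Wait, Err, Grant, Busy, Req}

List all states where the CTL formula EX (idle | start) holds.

Sat(idle | start) = {Wait, Err, Grant, Busy, Init, Req, Hold}
Sat(EX (idle | start)) = {s : some successor in {Wait, Err, Grant, Busy, Init, Req, Hold}} = {Wait, Err, Grant, Busy, Req, Hold, Halt}

{Wait, Err, Grant, Busy, Req, Hold, Halt}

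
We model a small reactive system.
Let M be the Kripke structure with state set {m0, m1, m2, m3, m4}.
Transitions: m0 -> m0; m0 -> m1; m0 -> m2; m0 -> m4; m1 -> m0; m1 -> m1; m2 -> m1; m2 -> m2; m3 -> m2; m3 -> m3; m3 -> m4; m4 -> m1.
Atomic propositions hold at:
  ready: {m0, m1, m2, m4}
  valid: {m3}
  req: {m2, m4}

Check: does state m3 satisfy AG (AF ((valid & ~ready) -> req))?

No

Sat(~ready) = {m3}
Sat(valid & ~ready) = {m3}
Sat((valid & ~ready) -> req) = {m0, m1, m2, m4}
AF ((valid & ~ready) -> req): least fixpoint, start Z0 = {m0, m1, m2, m4}, add states with every successor in Z. Already a fixed point.
Sat(AF ((valid & ~ready) -> req)) = {m0, m1, m2, m4}
AG (AF ((valid & ~ready) -> req)): greatest fixpoint, start Z0 = {m0, m1, m2, m4}, keep only states in Sat with every successor in Z. Already a fixed point.
Sat(AG (AF ((valid & ~ready) -> req))) = {m0, m1, m2, m4}
m3 ∉ Sat(AG (AF ((valid & ~ready) -> req))) = {m0, m1, m2, m4}, so the formula does not hold at m3.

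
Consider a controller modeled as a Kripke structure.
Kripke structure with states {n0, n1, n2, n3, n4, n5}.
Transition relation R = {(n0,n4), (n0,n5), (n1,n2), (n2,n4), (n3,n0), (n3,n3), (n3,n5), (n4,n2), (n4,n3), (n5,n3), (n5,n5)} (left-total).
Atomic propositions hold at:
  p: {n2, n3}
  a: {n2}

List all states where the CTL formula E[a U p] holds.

E[a U p]: least fixpoint, start Z0 = Sat(p) = {n2, n3}, add states in Sat(a) with some successor in Z. Already a fixed point.
Sat(E[a U p]) = {n2, n3}

{n2, n3}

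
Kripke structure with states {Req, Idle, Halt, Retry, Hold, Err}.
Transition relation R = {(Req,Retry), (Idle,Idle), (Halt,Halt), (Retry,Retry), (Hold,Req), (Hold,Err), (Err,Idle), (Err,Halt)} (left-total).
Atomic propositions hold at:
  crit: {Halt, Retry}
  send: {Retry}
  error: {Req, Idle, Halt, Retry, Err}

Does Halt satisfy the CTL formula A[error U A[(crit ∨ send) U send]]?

Sat(crit ∨ send) = {Halt, Retry}
A[(crit ∨ send) U send]: least fixpoint, start Z0 = Sat(send) = {Retry}, add states in Sat(crit ∨ send) with every successor in Z. Already a fixed point.
Sat(A[(crit ∨ send) U send]) = {Retry}
A[error U A[(crit ∨ send) U send]]: least fixpoint, start Z0 = Sat(A[(crit ∨ send) U send]) = {Retry}, add states in Sat(error) with every successor in Z. Z1 = {Req, Retry}; fixed.
Sat(A[error U A[(crit ∨ send) U send]]) = {Req, Retry}
Halt ∉ Sat(A[error U A[(crit ∨ send) U send]]) = {Req, Retry}, so the formula does not hold at Halt.

No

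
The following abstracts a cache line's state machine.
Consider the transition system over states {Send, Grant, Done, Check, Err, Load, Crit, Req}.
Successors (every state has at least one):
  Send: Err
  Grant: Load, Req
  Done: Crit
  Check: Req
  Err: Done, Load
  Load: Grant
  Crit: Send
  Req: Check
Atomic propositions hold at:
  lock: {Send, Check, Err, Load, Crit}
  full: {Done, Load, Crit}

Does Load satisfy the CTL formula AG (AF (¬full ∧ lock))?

No

Sat(¬full) = {Send, Grant, Check, Err, Req}
Sat(¬full ∧ lock) = {Send, Check, Err}
AF (¬full ∧ lock): least fixpoint, start Z0 = {Send, Check, Err}, add states with every successor in Z. Z1 = {Send, Check, Err, Crit, Req}; Z2 = {Send, Done, Check, Err, Crit, Req}; fixed.
Sat(AF (¬full ∧ lock)) = {Send, Done, Check, Err, Crit, Req}
AG (AF (¬full ∧ lock)): greatest fixpoint, start Z0 = {Send, Done, Check, Err, Crit, Req}, keep only states in Sat with every successor in Z. Z1 = {Send, Done, Check, Crit, Req}; Z2 = {Done, Check, Crit, Req}; Z3 = {Done, Check, Req}; Z4 = {Check, Req}; fixed.
Sat(AG (AF (¬full ∧ lock))) = {Check, Req}
Load ∉ Sat(AG (AF (¬full ∧ lock))) = {Check, Req}, so the formula does not hold at Load.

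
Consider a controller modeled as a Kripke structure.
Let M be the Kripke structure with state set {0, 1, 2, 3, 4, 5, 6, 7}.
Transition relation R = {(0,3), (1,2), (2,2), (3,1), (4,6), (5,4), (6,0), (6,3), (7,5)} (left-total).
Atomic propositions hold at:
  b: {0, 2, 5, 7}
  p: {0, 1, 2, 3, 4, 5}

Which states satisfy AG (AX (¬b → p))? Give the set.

{0, 1, 2, 3, 6}

Sat(¬b) = {1, 3, 4, 6}
Sat(¬b → p) = {0, 1, 2, 3, 4, 5, 7}
Sat(AX (¬b → p)) = {s : every successor in {0, 1, 2, 3, 4, 5, 7}} = {0, 1, 2, 3, 5, 6, 7}
AG (AX (¬b → p)): greatest fixpoint, start Z0 = {0, 1, 2, 3, 5, 6, 7}, keep only states in Sat with every successor in Z. Z1 = {0, 1, 2, 3, 6, 7}; Z2 = {0, 1, 2, 3, 6}; fixed.
Sat(AG (AX (¬b → p))) = {0, 1, 2, 3, 6}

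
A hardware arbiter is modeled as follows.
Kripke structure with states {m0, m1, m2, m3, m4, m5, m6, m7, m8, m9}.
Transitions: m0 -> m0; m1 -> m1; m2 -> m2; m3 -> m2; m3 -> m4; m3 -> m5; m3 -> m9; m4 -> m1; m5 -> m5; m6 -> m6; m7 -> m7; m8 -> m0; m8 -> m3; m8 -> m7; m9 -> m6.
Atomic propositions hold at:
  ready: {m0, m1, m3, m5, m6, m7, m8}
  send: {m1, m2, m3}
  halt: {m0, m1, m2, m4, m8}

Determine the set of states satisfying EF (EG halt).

EG halt: greatest fixpoint, start Z0 = {m0, m1, m2, m4, m8}, keep only states in Sat with some successor in Z. Already a fixed point.
Sat(EG halt) = {m0, m1, m2, m4, m8}
EF (EG halt): least fixpoint, start Z0 = {m0, m1, m2, m4, m8}, add states with some successor in Z. Z1 = {m0, m1, m2, m3, m4, m8}; fixed.
Sat(EF (EG halt)) = {m0, m1, m2, m3, m4, m8}

{m0, m1, m2, m3, m4, m8}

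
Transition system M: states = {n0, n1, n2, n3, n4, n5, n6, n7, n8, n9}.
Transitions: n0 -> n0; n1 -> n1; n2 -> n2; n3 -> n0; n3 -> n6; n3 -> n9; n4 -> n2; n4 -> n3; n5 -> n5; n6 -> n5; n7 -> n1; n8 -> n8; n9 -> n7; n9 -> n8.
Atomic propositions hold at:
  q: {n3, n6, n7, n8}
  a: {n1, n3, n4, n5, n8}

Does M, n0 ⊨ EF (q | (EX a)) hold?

Sat(EX a) = {s : some successor in {n1, n3, n4, n5, n8}} = {n1, n4, n5, n6, n7, n8, n9}
Sat(q | (EX a)) = {n1, n3, n4, n5, n6, n7, n8, n9}
EF (q | (EX a)): least fixpoint, start Z0 = {n1, n3, n4, n5, n6, n7, n8, n9}, add states with some successor in Z. Already a fixed point.
Sat(EF (q | (EX a))) = {n1, n3, n4, n5, n6, n7, n8, n9}
n0 ∉ Sat(EF (q | (EX a))) = {n1, n3, n4, n5, n6, n7, n8, n9}, so the formula does not hold at n0.

No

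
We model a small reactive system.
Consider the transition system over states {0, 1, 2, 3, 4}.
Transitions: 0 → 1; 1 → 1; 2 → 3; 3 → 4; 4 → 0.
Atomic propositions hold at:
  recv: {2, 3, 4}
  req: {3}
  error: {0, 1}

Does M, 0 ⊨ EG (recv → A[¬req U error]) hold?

Sat(¬req) = {0, 1, 2, 4}
A[¬req U error]: least fixpoint, start Z0 = Sat(error) = {0, 1}, add states in Sat(¬req) with every successor in Z. Z1 = {0, 1, 4}; fixed.
Sat(A[¬req U error]) = {0, 1, 4}
Sat(recv → A[¬req U error]) = {0, 1, 4}
EG (recv → A[¬req U error]): greatest fixpoint, start Z0 = {0, 1, 4}, keep only states in Sat with some successor in Z. Already a fixed point.
Sat(EG (recv → A[¬req U error])) = {0, 1, 4}
0 ∈ Sat(EG (recv → A[¬req U error])) = {0, 1, 4}, so the formula holds at 0.

Yes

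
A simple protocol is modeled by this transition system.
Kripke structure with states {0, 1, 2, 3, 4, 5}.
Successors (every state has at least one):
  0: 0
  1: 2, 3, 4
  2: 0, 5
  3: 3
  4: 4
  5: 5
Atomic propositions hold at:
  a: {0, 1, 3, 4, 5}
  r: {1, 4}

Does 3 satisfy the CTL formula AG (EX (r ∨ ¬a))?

No

Sat(¬a) = {2}
Sat(r ∨ ¬a) = {1, 2, 4}
Sat(EX (r ∨ ¬a)) = {s : some successor in {1, 2, 4}} = {1, 4}
AG (EX (r ∨ ¬a)): greatest fixpoint, start Z0 = {1, 4}, keep only states in Sat with every successor in Z. Z1 = {4}; fixed.
Sat(AG (EX (r ∨ ¬a))) = {4}
3 ∉ Sat(AG (EX (r ∨ ¬a))) = {4}, so the formula does not hold at 3.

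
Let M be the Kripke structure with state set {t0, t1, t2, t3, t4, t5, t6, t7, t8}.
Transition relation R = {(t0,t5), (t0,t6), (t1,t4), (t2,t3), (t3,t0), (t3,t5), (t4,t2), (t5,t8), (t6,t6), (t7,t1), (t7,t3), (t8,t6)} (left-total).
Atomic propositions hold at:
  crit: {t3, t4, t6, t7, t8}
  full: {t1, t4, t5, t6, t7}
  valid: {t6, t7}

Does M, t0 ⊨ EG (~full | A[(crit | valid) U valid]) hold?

Sat(~full) = {t0, t2, t3, t8}
Sat(crit | valid) = {t3, t4, t6, t7, t8}
A[(crit | valid) U valid]: least fixpoint, start Z0 = Sat(valid) = {t6, t7}, add states in Sat(crit | valid) with every successor in Z. Z1 = {t6, t7, t8}; fixed.
Sat(A[(crit | valid) U valid]) = {t6, t7, t8}
Sat(~full | A[(crit | valid) U valid]) = {t0, t2, t3, t6, t7, t8}
EG (~full | A[(crit | valid) U valid]): greatest fixpoint, start Z0 = {t0, t2, t3, t6, t7, t8}, keep only states in Sat with some successor in Z. Already a fixed point.
Sat(EG (~full | A[(crit | valid) U valid])) = {t0, t2, t3, t6, t7, t8}
t0 ∈ Sat(EG (~full | A[(crit | valid) U valid])) = {t0, t2, t3, t6, t7, t8}, so the formula holds at t0.

Yes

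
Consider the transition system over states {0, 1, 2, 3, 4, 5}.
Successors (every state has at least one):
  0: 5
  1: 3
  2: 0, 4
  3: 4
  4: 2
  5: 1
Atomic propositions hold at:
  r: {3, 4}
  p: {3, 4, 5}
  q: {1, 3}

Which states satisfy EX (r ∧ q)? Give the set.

Sat(r ∧ q) = {3}
Sat(EX (r ∧ q)) = {s : some successor in {3}} = {1}

{1}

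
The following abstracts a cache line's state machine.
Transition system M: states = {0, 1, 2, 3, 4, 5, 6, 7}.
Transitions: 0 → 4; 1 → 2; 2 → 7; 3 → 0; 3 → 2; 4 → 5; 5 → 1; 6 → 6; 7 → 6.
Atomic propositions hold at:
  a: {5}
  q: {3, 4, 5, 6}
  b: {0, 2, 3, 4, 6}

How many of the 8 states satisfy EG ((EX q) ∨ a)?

2

Sat(EX q) = {s : some successor in {3, 4, 5, 6}} = {0, 4, 6, 7}
Sat((EX q) ∨ a) = {0, 4, 5, 6, 7}
EG ((EX q) ∨ a): greatest fixpoint, start Z0 = {0, 4, 5, 6, 7}, keep only states in Sat with some successor in Z. Z1 = {0, 4, 6, 7}; Z2 = {0, 6, 7}; Z3 = {6, 7}; fixed.
Sat(EG ((EX q) ∨ a)) = {6, 7}
|Sat(EG ((EX q) ∨ a))| = |{6, 7}| = 2.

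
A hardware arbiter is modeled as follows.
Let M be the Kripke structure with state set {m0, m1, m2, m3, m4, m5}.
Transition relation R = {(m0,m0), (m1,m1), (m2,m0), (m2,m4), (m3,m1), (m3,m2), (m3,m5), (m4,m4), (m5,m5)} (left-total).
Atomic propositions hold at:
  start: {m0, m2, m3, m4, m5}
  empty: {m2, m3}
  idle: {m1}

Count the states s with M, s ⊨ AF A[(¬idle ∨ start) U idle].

Sat(¬idle) = {m0, m2, m3, m4, m5}
Sat(¬idle ∨ start) = {m0, m2, m3, m4, m5}
A[(¬idle ∨ start) U idle]: least fixpoint, start Z0 = Sat(idle) = {m1}, add states in Sat(¬idle ∨ start) with every successor in Z. Already a fixed point.
Sat(A[(¬idle ∨ start) U idle]) = {m1}
AF A[(¬idle ∨ start) U idle]: least fixpoint, start Z0 = {m1}, add states with every successor in Z. Already a fixed point.
Sat(AF A[(¬idle ∨ start) U idle]) = {m1}
|Sat(AF A[(¬idle ∨ start) U idle])| = |{m1}| = 1.

1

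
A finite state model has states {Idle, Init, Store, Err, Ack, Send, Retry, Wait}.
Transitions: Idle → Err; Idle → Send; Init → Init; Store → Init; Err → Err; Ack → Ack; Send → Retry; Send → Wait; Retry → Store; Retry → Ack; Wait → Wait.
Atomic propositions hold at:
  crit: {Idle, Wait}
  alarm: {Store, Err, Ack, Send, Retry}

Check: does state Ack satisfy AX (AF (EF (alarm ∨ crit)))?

Sat(alarm ∨ crit) = {Idle, Store, Err, Ack, Send, Retry, Wait}
EF (alarm ∨ crit): least fixpoint, start Z0 = {Idle, Store, Err, Ack, Send, Retry, Wait}, add states with some successor in Z. Already a fixed point.
Sat(EF (alarm ∨ crit)) = {Idle, Store, Err, Ack, Send, Retry, Wait}
AF (EF (alarm ∨ crit)): least fixpoint, start Z0 = {Idle, Store, Err, Ack, Send, Retry, Wait}, add states with every successor in Z. Already a fixed point.
Sat(AF (EF (alarm ∨ crit))) = {Idle, Store, Err, Ack, Send, Retry, Wait}
Sat(AX (AF (EF (alarm ∨ crit)))) = {s : every successor in {Idle, Store, Err, Ack, Send, Retry, Wait}} = {Idle, Err, Ack, Send, Retry, Wait}
Ack ∈ Sat(AX (AF (EF (alarm ∨ crit)))) = {Idle, Err, Ack, Send, Retry, Wait}, so the formula holds at Ack.

Yes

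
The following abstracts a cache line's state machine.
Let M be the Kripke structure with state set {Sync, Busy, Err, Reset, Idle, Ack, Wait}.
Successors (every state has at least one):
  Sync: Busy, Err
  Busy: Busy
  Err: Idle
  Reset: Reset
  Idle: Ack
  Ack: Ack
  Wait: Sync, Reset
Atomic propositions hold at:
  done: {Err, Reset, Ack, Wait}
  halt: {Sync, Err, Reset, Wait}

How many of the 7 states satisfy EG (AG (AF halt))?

AF halt: least fixpoint, start Z0 = {Sync, Err, Reset, Wait}, add states with every successor in Z. Already a fixed point.
Sat(AF halt) = {Sync, Err, Reset, Wait}
AG (AF halt): greatest fixpoint, start Z0 = {Sync, Err, Reset, Wait}, keep only states in Sat with every successor in Z. Z1 = {Reset, Wait}; Z2 = {Reset}; fixed.
Sat(AG (AF halt)) = {Reset}
EG (AG (AF halt)): greatest fixpoint, start Z0 = {Reset}, keep only states in Sat with some successor in Z. Already a fixed point.
Sat(EG (AG (AF halt))) = {Reset}
|Sat(EG (AG (AF halt)))| = |{Reset}| = 1.

1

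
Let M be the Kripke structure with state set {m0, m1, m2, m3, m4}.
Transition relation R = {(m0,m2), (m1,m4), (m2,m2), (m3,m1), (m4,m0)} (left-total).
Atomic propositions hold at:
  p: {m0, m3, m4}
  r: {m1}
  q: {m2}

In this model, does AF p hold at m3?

Yes

AF p: least fixpoint, start Z0 = {m0, m3, m4}, add states with every successor in Z. Z1 = {m0, m1, m3, m4}; fixed.
Sat(AF p) = {m0, m1, m3, m4}
m3 ∈ Sat(AF p) = {m0, m1, m3, m4}, so the formula holds at m3.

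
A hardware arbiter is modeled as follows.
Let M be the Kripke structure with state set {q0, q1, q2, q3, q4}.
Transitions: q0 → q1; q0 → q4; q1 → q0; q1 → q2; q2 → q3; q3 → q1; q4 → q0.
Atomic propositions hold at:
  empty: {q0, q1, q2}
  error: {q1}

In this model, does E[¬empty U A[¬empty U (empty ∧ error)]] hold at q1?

Yes

Sat(¬empty) = {q3, q4}
Sat(empty ∧ error) = {q1}
A[¬empty U (empty ∧ error)]: least fixpoint, start Z0 = Sat((empty ∧ error)) = {q1}, add states in Sat(¬empty) with every successor in Z. Z1 = {q1, q3}; fixed.
Sat(A[¬empty U (empty ∧ error)]) = {q1, q3}
E[¬empty U A[¬empty U (empty ∧ error)]]: least fixpoint, start Z0 = Sat(A[¬empty U (empty ∧ error)]) = {q1, q3}, add states in Sat(¬empty) with some successor in Z. Already a fixed point.
Sat(E[¬empty U A[¬empty U (empty ∧ error)]]) = {q1, q3}
q1 ∈ Sat(E[¬empty U A[¬empty U (empty ∧ error)]]) = {q1, q3}, so the formula holds at q1.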